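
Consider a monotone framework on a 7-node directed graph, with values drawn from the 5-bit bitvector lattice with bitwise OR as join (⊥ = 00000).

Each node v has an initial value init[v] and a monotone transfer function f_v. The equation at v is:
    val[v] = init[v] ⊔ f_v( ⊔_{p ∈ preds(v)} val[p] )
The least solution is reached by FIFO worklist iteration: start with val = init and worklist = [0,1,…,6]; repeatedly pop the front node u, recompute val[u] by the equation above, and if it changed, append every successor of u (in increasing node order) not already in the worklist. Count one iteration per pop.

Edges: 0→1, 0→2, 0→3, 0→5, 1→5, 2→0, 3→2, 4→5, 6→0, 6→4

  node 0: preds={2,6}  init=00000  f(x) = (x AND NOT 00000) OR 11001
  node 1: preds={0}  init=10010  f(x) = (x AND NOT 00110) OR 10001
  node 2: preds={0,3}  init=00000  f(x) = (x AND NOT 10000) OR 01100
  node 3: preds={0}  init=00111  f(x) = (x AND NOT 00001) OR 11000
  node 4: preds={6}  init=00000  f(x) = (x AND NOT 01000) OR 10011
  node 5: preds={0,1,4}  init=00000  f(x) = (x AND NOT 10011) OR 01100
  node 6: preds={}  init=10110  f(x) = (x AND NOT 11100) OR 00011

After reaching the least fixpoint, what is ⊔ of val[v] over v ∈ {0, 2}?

Trace (10 dequeues):
  [1] u=0 | in 10110 | out 11111 | prev 00000 | push {}
  [2] u=1 | in 11111 | out 11011 | prev 10010 | push {}
  [3] u=2 | in 11111 | out 01111 | prev 00000 | push {0}
  [4] u=3 | in 11111 | out 11111 | prev 00111 | push {2}
  [5] u=4 | in 10110 | out 10111 | prev 00000 | push {}
  [6] u=5 | in 11111 | out 01100 | prev 00000 | push {}
  [7] u=6 | in 00000 | out 10111 | prev 10110 | push {4}
  [8] u=0 | in 11111 | out 11111 | ==
  [9] u=2 | in 11111 | out 01111 | ==
  [10] u=4 | in 10111 | out 10111 | ==

Converged values:
  [0] 11111
  [1] 11011
  [2] 01111
  [3] 11111
  [4] 10111
  [5] 01100
  [6] 10111

11111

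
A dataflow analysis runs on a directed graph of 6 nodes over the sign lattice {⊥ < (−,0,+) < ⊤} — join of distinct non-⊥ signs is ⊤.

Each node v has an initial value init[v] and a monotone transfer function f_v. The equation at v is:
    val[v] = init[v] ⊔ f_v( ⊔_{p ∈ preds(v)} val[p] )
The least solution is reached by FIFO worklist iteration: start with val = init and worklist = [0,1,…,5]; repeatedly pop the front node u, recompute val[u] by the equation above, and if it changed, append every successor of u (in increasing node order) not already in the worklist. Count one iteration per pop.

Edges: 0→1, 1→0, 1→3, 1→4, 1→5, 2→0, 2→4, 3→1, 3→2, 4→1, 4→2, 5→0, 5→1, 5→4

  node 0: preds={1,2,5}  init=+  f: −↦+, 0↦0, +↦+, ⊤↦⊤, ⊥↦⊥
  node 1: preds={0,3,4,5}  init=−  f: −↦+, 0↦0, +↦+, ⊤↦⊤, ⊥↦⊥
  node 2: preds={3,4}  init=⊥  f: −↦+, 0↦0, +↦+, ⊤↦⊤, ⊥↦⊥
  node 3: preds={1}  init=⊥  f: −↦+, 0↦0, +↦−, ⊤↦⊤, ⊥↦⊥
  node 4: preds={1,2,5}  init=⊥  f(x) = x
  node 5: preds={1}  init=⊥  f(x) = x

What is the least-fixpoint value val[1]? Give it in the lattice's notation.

⊤

Worklist (11 pops):
  #1 pop 0: in=− → + (no change)
  #2 pop 1: in=+ → ⊤ (was −); enqueue [0]
  #3 pop 2: in=⊥ → ⊥ (no change)
  #4 pop 3: in=⊤ → ⊤ (was ⊥); enqueue [1,2]
  #5 pop 4: in=⊤ → ⊤ (was ⊥); enqueue []
  #6 pop 5: in=⊤ → ⊤ (was ⊥); enqueue [4]
  #7 pop 0: in=⊤ → ⊤ (was +); enqueue []
  #8 pop 1: in=⊤ → ⊤ (no change)
  #9 pop 2: in=⊤ → ⊤ (was ⊥); enqueue [0]
  #10 pop 4: in=⊤ → ⊤ (no change)
  #11 pop 0: in=⊤ → ⊤ (no change)

Fixpoint:
  val[0] = ⊤
  val[1] = ⊤
  val[2] = ⊤
  val[3] = ⊤
  val[4] = ⊤
  val[5] = ⊤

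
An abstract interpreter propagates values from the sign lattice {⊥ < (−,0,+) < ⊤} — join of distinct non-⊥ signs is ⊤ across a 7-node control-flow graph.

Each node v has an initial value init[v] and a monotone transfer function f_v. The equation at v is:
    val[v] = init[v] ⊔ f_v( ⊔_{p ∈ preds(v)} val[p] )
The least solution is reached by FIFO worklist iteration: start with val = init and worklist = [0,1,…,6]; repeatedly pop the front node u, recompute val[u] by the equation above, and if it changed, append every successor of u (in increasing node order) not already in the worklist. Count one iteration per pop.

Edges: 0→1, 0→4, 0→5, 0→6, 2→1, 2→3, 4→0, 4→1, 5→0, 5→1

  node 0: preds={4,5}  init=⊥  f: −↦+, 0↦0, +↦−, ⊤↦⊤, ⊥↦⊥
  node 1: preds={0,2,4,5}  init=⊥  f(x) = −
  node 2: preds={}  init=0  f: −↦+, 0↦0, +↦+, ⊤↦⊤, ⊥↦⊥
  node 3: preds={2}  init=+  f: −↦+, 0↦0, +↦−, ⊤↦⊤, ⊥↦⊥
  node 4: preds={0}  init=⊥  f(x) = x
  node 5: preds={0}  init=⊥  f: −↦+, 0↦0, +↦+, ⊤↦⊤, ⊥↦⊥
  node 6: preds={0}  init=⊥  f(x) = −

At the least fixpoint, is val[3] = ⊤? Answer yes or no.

yes

Iteration log — 7 steps:
  step 1. node 0  ⊔preds=⊥  new=⊥  stable
  step 2. node 1  ⊔preds=0  new=−  old=⊥  +wl: 
  step 3. node 2  ⊔preds=⊥  new=0  stable
  step 4. node 3  ⊔preds=0  new=⊤  old=+  +wl: 
  step 5. node 4  ⊔preds=⊥  new=⊥  stable
  step 6. node 5  ⊔preds=⊥  new=⊥  stable
  step 7. node 6  ⊔preds=⊥  new=−  old=⊥  +wl: 

Least fixpoint reached:
  node 0: ⊥
  node 1: −
  node 2: 0
  node 3: ⊤
  node 4: ⊥
  node 5: ⊥
  node 6: −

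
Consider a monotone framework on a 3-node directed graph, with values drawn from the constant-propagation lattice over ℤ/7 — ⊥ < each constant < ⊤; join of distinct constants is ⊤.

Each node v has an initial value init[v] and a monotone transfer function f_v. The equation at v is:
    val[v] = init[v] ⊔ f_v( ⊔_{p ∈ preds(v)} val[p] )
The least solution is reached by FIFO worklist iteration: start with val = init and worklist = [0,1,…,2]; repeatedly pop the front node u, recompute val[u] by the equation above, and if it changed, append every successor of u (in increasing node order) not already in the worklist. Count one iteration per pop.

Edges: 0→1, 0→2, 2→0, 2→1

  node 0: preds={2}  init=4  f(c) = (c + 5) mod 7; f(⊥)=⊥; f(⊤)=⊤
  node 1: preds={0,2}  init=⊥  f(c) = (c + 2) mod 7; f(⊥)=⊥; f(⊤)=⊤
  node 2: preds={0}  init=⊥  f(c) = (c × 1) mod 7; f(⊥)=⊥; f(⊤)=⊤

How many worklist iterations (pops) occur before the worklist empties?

8

Iteration log — 8 steps:
  step 1. node 0  ⊔preds=⊥  new=4  stable
  step 2. node 1  ⊔preds=4  new=6  old=⊥  +wl: 
  step 3. node 2  ⊔preds=4  new=4  old=⊥  +wl: 0,1
  step 4. node 0  ⊔preds=4  new=⊤  old=4  +wl: 2
  step 5. node 1  ⊔preds=⊤  new=⊤  old=6  +wl: 
  step 6. node 2  ⊔preds=⊤  new=⊤  old=4  +wl: 0,1
  step 7. node 0  ⊔preds=⊤  new=⊤  stable
  step 8. node 1  ⊔preds=⊤  new=⊤  stable

Least fixpoint reached:
  node 0: ⊤
  node 1: ⊤
  node 2: ⊤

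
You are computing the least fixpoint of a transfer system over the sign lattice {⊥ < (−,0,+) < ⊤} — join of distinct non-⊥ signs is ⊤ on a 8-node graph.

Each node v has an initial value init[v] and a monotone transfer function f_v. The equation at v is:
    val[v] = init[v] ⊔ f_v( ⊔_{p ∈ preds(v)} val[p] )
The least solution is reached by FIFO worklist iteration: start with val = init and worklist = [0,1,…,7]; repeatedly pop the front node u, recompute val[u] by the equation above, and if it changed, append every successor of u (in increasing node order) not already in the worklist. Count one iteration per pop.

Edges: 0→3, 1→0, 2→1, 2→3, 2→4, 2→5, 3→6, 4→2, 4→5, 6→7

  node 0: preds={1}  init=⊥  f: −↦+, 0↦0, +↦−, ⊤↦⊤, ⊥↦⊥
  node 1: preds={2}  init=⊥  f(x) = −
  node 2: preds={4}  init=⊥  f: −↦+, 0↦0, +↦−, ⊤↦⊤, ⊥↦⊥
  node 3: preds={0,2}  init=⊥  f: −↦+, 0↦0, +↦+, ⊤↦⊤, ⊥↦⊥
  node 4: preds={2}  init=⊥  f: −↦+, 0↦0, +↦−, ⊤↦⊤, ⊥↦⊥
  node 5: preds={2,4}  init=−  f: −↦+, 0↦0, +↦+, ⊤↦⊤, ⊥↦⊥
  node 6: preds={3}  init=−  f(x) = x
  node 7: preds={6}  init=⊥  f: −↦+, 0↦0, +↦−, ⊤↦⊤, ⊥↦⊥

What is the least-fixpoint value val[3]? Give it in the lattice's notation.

+

Iteration log — 12 steps:
  step 1. node 0  ⊔preds=⊥  new=⊥  stable
  step 2. node 1  ⊔preds=⊥  new=−  old=⊥  +wl: 0
  step 3. node 2  ⊔preds=⊥  new=⊥  stable
  step 4. node 3  ⊔preds=⊥  new=⊥  stable
  step 5. node 4  ⊔preds=⊥  new=⊥  stable
  step 6. node 5  ⊔preds=⊥  new=−  stable
  step 7. node 6  ⊔preds=⊥  new=−  stable
  step 8. node 7  ⊔preds=−  new=+  old=⊥  +wl: 
  step 9. node 0  ⊔preds=−  new=+  old=⊥  +wl: 3
  step 10. node 3  ⊔preds=+  new=+  old=⊥  +wl: 6
  step 11. node 6  ⊔preds=+  new=⊤  old=−  +wl: 7
  step 12. node 7  ⊔preds=⊤  new=⊤  old=+  +wl: 

Least fixpoint reached:
  node 0: +
  node 1: −
  node 2: ⊥
  node 3: +
  node 4: ⊥
  node 5: −
  node 6: ⊤
  node 7: ⊤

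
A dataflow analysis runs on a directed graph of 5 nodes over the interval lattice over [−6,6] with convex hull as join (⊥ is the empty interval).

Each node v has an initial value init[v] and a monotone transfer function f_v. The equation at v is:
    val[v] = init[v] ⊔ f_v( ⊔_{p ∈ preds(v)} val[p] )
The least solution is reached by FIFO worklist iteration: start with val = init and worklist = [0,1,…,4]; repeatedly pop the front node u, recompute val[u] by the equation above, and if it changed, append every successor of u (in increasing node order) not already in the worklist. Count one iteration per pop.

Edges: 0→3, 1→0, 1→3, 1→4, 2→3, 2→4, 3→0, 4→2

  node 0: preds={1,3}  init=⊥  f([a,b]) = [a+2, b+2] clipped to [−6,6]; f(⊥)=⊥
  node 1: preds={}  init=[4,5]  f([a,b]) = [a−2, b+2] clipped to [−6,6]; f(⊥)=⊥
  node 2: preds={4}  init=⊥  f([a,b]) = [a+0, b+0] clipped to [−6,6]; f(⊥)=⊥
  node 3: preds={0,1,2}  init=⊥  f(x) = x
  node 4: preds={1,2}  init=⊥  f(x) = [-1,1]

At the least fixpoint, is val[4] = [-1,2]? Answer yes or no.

Worklist (11 pops):
  #1 pop 0: in=[4,5] → [6,6] (was ⊥); enqueue []
  #2 pop 1: in=⊥ → [4,5] (no change)
  #3 pop 2: in=⊥ → ⊥ (no change)
  #4 pop 3: in=[4,6] → [4,6] (was ⊥); enqueue [0]
  #5 pop 4: in=[4,5] → [-1,1] (was ⊥); enqueue [2]
  #6 pop 0: in=[4,6] → [6,6] (no change)
  #7 pop 2: in=[-1,1] → [-1,1] (was ⊥); enqueue [3,4]
  #8 pop 3: in=[-1,6] → [-1,6] (was [4,6]); enqueue [0]
  #9 pop 4: in=[-1,5] → [-1,1] (no change)
  #10 pop 0: in=[-1,6] → [1,6] (was [6,6]); enqueue [3]
  #11 pop 3: in=[-1,6] → [-1,6] (no change)

Fixpoint:
  val[0] = [1,6]
  val[1] = [4,5]
  val[2] = [-1,1]
  val[3] = [-1,6]
  val[4] = [-1,1]

no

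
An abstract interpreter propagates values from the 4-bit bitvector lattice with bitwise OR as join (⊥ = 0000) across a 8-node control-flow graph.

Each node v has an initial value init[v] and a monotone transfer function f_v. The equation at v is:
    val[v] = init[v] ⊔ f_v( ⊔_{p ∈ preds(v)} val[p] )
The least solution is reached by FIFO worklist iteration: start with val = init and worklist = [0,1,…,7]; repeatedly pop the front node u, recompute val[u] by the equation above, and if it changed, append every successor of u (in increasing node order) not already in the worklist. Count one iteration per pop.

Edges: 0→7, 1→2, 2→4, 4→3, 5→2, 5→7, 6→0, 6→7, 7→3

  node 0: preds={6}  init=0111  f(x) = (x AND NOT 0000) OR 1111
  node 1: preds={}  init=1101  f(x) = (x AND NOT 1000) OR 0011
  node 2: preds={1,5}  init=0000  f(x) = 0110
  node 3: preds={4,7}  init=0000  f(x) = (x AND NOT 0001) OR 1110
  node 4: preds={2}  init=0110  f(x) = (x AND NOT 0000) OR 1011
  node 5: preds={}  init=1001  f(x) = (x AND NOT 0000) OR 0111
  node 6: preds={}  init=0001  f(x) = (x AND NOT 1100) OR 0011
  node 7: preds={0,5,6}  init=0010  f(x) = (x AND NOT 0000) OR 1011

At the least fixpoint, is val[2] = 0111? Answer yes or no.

no

Iteration log — 11 steps:
  step 1. node 0  ⊔preds=0001  new=1111  old=0111  +wl: 
  step 2. node 1  ⊔preds=0000  new=1111  old=1101  +wl: 
  step 3. node 2  ⊔preds=1111  new=0110  old=0000  +wl: 
  step 4. node 3  ⊔preds=0110  new=1110  old=0000  +wl: 
  step 5. node 4  ⊔preds=0110  new=1111  old=0110  +wl: 3
  step 6. node 5  ⊔preds=0000  new=1111  old=1001  +wl: 2
  step 7. node 6  ⊔preds=0000  new=0011  old=0001  +wl: 0
  step 8. node 7  ⊔preds=1111  new=1111  old=0010  +wl: 
  step 9. node 3  ⊔preds=1111  new=1110  stable
  step 10. node 2  ⊔preds=1111  new=0110  stable
  step 11. node 0  ⊔preds=0011  new=1111  stable

Least fixpoint reached:
  node 0: 1111
  node 1: 1111
  node 2: 0110
  node 3: 1110
  node 4: 1111
  node 5: 1111
  node 6: 0011
  node 7: 1111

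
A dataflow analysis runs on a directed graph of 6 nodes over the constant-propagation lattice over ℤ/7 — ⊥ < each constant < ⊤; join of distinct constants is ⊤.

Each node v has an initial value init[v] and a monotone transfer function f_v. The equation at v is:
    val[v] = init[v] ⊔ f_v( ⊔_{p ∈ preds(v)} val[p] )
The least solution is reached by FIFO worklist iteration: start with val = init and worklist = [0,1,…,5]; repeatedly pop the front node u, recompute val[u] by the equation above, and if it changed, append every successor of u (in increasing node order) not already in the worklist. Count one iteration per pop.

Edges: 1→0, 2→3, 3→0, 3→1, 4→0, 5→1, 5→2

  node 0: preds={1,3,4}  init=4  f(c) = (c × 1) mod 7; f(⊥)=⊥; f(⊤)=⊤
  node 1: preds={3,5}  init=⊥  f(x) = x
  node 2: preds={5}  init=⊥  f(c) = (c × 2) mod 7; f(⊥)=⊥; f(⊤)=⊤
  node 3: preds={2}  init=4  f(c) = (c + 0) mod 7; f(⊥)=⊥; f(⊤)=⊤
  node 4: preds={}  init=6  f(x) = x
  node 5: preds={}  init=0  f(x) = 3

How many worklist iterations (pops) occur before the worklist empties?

10

Iteration log — 10 steps:
  step 1. node 0  ⊔preds=⊤  new=⊤  old=4  +wl: 
  step 2. node 1  ⊔preds=⊤  new=⊤  old=⊥  +wl: 0
  step 3. node 2  ⊔preds=0  new=0  old=⊥  +wl: 
  step 4. node 3  ⊔preds=0  new=⊤  old=4  +wl: 1
  step 5. node 4  ⊔preds=⊥  new=6  stable
  step 6. node 5  ⊔preds=⊥  new=⊤  old=0  +wl: 2
  step 7. node 0  ⊔preds=⊤  new=⊤  stable
  step 8. node 1  ⊔preds=⊤  new=⊤  stable
  step 9. node 2  ⊔preds=⊤  new=⊤  old=0  +wl: 3
  step 10. node 3  ⊔preds=⊤  new=⊤  stable

Least fixpoint reached:
  node 0: ⊤
  node 1: ⊤
  node 2: ⊤
  node 3: ⊤
  node 4: 6
  node 5: ⊤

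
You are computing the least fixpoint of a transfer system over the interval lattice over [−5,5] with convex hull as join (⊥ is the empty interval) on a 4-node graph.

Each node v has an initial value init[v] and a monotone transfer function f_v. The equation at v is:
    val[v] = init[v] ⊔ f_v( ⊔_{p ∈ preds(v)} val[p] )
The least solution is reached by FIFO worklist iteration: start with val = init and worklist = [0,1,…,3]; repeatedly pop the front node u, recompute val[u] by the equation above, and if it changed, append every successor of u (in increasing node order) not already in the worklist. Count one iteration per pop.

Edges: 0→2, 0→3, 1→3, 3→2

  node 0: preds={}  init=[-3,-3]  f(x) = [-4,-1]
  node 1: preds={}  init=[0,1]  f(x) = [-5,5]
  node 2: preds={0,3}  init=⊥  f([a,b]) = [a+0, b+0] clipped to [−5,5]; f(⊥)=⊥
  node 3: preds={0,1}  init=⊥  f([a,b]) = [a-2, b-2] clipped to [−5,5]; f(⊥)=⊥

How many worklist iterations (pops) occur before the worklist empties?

Trace (5 dequeues):
  [1] u=0 | in ⊥ | out [-4,-1] | prev [-3,-3] | push {}
  [2] u=1 | in ⊥ | out [-5,5] | prev [0,1] | push {}
  [3] u=2 | in [-4,-1] | out [-4,-1] | prev ⊥ | push {}
  [4] u=3 | in [-5,5] | out [-5,3] | prev ⊥ | push {2}
  [5] u=2 | in [-5,3] | out [-5,3] | prev [-4,-1] | push {}

Converged values:
  [0] [-4,-1]
  [1] [-5,5]
  [2] [-5,3]
  [3] [-5,3]

5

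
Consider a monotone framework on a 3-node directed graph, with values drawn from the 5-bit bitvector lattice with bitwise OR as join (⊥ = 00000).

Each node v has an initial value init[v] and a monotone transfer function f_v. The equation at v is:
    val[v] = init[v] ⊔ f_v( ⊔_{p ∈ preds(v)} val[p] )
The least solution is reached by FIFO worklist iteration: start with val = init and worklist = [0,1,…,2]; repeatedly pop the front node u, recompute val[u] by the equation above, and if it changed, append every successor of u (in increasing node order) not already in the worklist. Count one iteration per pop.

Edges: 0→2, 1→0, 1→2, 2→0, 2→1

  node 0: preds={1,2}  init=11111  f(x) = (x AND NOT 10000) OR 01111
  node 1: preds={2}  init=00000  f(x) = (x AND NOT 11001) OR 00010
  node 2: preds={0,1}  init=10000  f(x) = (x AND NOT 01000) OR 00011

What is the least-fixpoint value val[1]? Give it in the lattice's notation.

Iteration log — 7 steps:
  step 1. node 0  ⊔preds=10000  new=11111  stable
  step 2. node 1  ⊔preds=10000  new=00010  old=00000  +wl: 0
  step 3. node 2  ⊔preds=11111  new=10111  old=10000  +wl: 1
  step 4. node 0  ⊔preds=10111  new=11111  stable
  step 5. node 1  ⊔preds=10111  new=00110  old=00010  +wl: 0,2
  step 6. node 0  ⊔preds=10111  new=11111  stable
  step 7. node 2  ⊔preds=11111  new=10111  stable

Least fixpoint reached:
  node 0: 11111
  node 1: 00110
  node 2: 10111

00110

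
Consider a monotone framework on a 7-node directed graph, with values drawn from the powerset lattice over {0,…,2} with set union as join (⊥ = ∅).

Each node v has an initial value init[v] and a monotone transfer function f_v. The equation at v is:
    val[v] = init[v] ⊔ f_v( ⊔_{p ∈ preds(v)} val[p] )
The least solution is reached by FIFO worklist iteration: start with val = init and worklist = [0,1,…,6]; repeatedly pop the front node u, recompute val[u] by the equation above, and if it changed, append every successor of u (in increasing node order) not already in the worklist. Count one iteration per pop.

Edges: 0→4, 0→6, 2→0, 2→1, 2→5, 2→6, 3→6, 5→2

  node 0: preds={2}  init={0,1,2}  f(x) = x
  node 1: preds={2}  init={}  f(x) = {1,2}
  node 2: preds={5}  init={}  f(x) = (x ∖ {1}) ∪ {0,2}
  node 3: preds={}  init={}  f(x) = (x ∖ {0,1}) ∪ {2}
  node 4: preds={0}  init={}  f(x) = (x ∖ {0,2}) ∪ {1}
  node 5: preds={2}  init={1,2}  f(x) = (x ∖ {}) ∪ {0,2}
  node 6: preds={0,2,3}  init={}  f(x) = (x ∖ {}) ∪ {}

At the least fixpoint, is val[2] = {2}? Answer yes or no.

no

Worklist (10 pops):
  #1 pop 0: in={} → {0,1,2} (no change)
  #2 pop 1: in={} → {1,2} (was {}); enqueue []
  #3 pop 2: in={1,2} → {0,2} (was {}); enqueue [0,1]
  #4 pop 3: in={} → {2} (was {}); enqueue []
  #5 pop 4: in={0,1,2} → {1} (was {}); enqueue []
  #6 pop 5: in={0,2} → {0,1,2} (was {1,2}); enqueue [2]
  #7 pop 6: in={0,1,2} → {0,1,2} (was {}); enqueue []
  #8 pop 0: in={0,2} → {0,1,2} (no change)
  #9 pop 1: in={0,2} → {1,2} (no change)
  #10 pop 2: in={0,1,2} → {0,2} (no change)

Fixpoint:
  val[0] = {0,1,2}
  val[1] = {1,2}
  val[2] = {0,2}
  val[3] = {2}
  val[4] = {1}
  val[5] = {0,1,2}
  val[6] = {0,1,2}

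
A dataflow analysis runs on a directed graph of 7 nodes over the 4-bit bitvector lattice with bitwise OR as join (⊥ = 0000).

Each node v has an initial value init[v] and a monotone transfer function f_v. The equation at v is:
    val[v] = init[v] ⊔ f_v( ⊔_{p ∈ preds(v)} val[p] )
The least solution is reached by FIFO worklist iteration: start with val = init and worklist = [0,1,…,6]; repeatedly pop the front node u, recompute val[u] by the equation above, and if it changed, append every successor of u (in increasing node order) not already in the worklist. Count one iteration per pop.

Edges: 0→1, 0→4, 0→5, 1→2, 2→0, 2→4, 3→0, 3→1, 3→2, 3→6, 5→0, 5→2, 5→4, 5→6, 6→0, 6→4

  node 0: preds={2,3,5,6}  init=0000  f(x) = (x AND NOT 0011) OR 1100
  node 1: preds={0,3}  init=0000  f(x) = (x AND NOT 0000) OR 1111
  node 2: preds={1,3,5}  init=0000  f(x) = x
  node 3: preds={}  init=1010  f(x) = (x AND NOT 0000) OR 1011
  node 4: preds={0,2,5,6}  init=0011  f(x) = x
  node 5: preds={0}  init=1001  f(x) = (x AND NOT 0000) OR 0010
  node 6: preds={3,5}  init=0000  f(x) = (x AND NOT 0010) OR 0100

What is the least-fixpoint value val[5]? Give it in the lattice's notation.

Worklist (11 pops):
  #1 pop 0: in=1011 → 1100 (was 0000); enqueue []
  #2 pop 1: in=1110 → 1111 (was 0000); enqueue []
  #3 pop 2: in=1111 → 1111 (was 0000); enqueue [0]
  #4 pop 3: in=0000 → 1011 (was 1010); enqueue [1,2]
  #5 pop 4: in=1111 → 1111 (was 0011); enqueue []
  #6 pop 5: in=1100 → 1111 (was 1001); enqueue [4]
  #7 pop 6: in=1111 → 1101 (was 0000); enqueue []
  #8 pop 0: in=1111 → 1100 (no change)
  #9 pop 1: in=1111 → 1111 (no change)
  #10 pop 2: in=1111 → 1111 (no change)
  #11 pop 4: in=1111 → 1111 (no change)

Fixpoint:
  val[0] = 1100
  val[1] = 1111
  val[2] = 1111
  val[3] = 1011
  val[4] = 1111
  val[5] = 1111
  val[6] = 1101

1111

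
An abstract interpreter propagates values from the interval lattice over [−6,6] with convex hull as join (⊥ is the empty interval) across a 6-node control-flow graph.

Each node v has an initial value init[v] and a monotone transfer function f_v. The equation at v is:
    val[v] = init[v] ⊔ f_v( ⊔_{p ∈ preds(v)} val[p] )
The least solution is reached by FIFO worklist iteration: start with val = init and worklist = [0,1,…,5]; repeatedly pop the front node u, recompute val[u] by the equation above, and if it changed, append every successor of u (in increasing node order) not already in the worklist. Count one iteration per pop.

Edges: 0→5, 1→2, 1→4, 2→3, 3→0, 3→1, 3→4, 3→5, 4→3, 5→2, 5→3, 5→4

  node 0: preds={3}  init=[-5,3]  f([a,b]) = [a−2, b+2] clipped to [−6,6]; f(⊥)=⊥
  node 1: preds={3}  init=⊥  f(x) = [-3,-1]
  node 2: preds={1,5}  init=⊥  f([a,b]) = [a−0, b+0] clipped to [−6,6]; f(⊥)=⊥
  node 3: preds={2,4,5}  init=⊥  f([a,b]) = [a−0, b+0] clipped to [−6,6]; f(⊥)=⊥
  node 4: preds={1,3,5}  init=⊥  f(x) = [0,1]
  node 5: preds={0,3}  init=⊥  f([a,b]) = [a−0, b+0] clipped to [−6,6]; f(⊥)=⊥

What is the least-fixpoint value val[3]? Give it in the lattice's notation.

Worklist (27 pops):
  #1 pop 0: in=⊥ → [-5,3] (no change)
  #2 pop 1: in=⊥ → [-3,-1] (was ⊥); enqueue []
  #3 pop 2: in=[-3,-1] → [-3,-1] (was ⊥); enqueue []
  #4 pop 3: in=[-3,-1] → [-3,-1] (was ⊥); enqueue [0,1]
  #5 pop 4: in=[-3,-1] → [0,1] (was ⊥); enqueue [3]
  #6 pop 5: in=[-5,3] → [-5,3] (was ⊥); enqueue [2,4]
  #7 pop 0: in=[-3,-1] → [-5,3] (no change)
  #8 pop 1: in=[-3,-1] → [-3,-1] (no change)
  #9 pop 3: in=[-5,3] → [-5,3] (was [-3,-1]); enqueue [0,1,5]
  #10 pop 2: in=[-5,3] → [-5,3] (was [-3,-1]); enqueue [3]
  #11 pop 4: in=[-5,3] → [0,1] (no change)
  #12 pop 0: in=[-5,3] → [-6,5] (was [-5,3]); enqueue []
  #13 pop 1: in=[-5,3] → [-3,-1] (no change)
  #14 pop 5: in=[-6,5] → [-6,5] (was [-5,3]); enqueue [2,4]
  #15 pop 3: in=[-6,5] → [-6,5] (was [-5,3]); enqueue [0,1,5]
  #16 pop 2: in=[-6,5] → [-6,5] (was [-5,3]); enqueue [3]
  #17 pop 4: in=[-6,5] → [0,1] (no change)
  #18 pop 0: in=[-6,5] → [-6,6] (was [-6,5]); enqueue []
  #19 pop 1: in=[-6,5] → [-3,-1] (no change)
  #20 pop 5: in=[-6,6] → [-6,6] (was [-6,5]); enqueue [2,4]
  #21 pop 3: in=[-6,6] → [-6,6] (was [-6,5]); enqueue [0,1,5]
  #22 pop 2: in=[-6,6] → [-6,6] (was [-6,5]); enqueue [3]
  #23 pop 4: in=[-6,6] → [0,1] (no change)
  #24 pop 0: in=[-6,6] → [-6,6] (no change)
  #25 pop 1: in=[-6,6] → [-3,-1] (no change)
  #26 pop 5: in=[-6,6] → [-6,6] (no change)
  #27 pop 3: in=[-6,6] → [-6,6] (no change)

Fixpoint:
  val[0] = [-6,6]
  val[1] = [-3,-1]
  val[2] = [-6,6]
  val[3] = [-6,6]
  val[4] = [0,1]
  val[5] = [-6,6]

[-6,6]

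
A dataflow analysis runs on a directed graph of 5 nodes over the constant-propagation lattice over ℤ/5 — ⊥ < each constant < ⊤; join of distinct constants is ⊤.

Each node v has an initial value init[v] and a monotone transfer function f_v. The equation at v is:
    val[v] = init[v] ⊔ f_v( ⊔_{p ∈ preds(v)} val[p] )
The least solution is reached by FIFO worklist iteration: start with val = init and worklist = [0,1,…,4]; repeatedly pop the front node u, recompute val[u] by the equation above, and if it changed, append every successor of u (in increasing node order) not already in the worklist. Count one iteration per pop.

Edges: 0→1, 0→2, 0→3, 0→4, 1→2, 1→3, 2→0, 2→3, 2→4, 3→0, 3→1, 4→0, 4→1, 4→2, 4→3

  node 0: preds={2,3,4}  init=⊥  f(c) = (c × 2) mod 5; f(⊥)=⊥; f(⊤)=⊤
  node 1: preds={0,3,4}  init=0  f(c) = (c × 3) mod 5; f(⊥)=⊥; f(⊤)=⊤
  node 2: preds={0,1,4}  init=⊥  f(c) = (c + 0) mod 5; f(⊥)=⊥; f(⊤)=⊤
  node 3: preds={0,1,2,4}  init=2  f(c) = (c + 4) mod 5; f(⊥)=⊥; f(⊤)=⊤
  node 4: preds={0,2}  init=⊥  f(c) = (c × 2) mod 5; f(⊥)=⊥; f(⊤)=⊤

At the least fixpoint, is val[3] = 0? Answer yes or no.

Worklist (10 pops):
  #1 pop 0: in=2 → 4 (was ⊥); enqueue []
  #2 pop 1: in=⊤ → ⊤ (was 0); enqueue []
  #3 pop 2: in=⊤ → ⊤ (was ⊥); enqueue [0]
  #4 pop 3: in=⊤ → ⊤ (was 2); enqueue [1]
  #5 pop 4: in=⊤ → ⊤ (was ⊥); enqueue [2,3]
  #6 pop 0: in=⊤ → ⊤ (was 4); enqueue [4]
  #7 pop 1: in=⊤ → ⊤ (no change)
  #8 pop 2: in=⊤ → ⊤ (no change)
  #9 pop 3: in=⊤ → ⊤ (no change)
  #10 pop 4: in=⊤ → ⊤ (no change)

Fixpoint:
  val[0] = ⊤
  val[1] = ⊤
  val[2] = ⊤
  val[3] = ⊤
  val[4] = ⊤

no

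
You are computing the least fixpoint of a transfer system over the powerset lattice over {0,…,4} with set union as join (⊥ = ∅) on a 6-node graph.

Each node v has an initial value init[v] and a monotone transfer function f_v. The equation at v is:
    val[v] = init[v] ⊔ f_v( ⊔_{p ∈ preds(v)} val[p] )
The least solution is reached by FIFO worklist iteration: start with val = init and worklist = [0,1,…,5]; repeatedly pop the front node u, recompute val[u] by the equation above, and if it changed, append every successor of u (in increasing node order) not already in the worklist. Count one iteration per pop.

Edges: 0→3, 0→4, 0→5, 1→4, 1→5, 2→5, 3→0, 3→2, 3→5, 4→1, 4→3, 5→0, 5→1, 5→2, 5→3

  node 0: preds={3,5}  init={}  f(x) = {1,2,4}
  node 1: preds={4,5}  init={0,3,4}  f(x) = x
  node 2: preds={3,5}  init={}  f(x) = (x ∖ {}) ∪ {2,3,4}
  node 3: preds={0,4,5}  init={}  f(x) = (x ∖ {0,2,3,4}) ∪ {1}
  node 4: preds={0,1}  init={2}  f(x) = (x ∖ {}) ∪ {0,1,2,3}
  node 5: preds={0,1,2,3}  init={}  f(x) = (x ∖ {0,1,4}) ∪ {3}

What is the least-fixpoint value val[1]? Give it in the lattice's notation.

Iteration log — 12 steps:
  step 1. node 0  ⊔preds={}  new={1,2,4}  old={}  +wl: 
  step 2. node 1  ⊔preds={2}  new={0,2,3,4}  old={0,3,4}  +wl: 
  step 3. node 2  ⊔preds={}  new={2,3,4}  old={}  +wl: 
  step 4. node 3  ⊔preds={1,2,4}  new={1}  old={}  +wl: 0,2
  step 5. node 4  ⊔preds={0,1,2,3,4}  new={0,1,2,3,4}  old={2}  +wl: 1,3
  step 6. node 5  ⊔preds={0,1,2,3,4}  new={2,3}  old={}  +wl: 
  step 7. node 0  ⊔preds={1,2,3}  new={1,2,4}  stable
  step 8. node 2  ⊔preds={1,2,3}  new={1,2,3,4}  old={2,3,4}  +wl: 5
  step 9. node 1  ⊔preds={0,1,2,3,4}  new={0,1,2,3,4}  old={0,2,3,4}  +wl: 4
  step 10. node 3  ⊔preds={0,1,2,3,4}  new={1}  stable
  step 11. node 5  ⊔preds={0,1,2,3,4}  new={2,3}  stable
  step 12. node 4  ⊔preds={0,1,2,3,4}  new={0,1,2,3,4}  stable

Least fixpoint reached:
  node 0: {1,2,4}
  node 1: {0,1,2,3,4}
  node 2: {1,2,3,4}
  node 3: {1}
  node 4: {0,1,2,3,4}
  node 5: {2,3}

{0,1,2,3,4}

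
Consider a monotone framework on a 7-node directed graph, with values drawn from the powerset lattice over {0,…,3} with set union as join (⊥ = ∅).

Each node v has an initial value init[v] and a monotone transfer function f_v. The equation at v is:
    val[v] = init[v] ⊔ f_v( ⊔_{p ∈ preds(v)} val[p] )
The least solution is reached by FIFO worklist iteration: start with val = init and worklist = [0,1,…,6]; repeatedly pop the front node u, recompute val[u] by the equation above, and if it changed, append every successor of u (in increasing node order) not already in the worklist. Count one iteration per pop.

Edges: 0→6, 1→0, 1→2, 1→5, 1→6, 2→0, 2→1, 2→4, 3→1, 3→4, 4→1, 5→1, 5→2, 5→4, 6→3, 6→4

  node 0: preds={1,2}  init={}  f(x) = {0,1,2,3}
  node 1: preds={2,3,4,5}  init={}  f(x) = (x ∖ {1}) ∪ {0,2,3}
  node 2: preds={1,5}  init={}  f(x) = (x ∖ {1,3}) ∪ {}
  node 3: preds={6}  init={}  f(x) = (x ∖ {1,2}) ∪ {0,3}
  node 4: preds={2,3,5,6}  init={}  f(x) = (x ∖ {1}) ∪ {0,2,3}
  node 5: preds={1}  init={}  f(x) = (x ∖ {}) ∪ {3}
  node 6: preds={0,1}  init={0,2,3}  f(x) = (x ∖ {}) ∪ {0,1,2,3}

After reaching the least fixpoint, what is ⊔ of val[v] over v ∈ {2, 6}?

{0,1,2,3}

Trace (12 dequeues):
  [1] u=0 | in {} | out {0,1,2,3} | prev {} | push {}
  [2] u=1 | in {} | out {0,2,3} | prev {} | push {0}
  [3] u=2 | in {0,2,3} | out {0,2} | prev {} | push {1}
  [4] u=3 | in {0,2,3} | out {0,3} | prev {} | push {}
  [5] u=4 | in {0,2,3} | out {0,2,3} | prev {} | push {}
  [6] u=5 | in {0,2,3} | out {0,2,3} | prev {} | push {2,4}
  [7] u=6 | in {0,1,2,3} | out {0,1,2,3} | prev {0,2,3} | push {3}
  [8] u=0 | in {0,2,3} | out {0,1,2,3} | ==
  [9] u=1 | in {0,2,3} | out {0,2,3} | ==
  [10] u=2 | in {0,2,3} | out {0,2} | ==
  [11] u=4 | in {0,1,2,3} | out {0,2,3} | ==
  [12] u=3 | in {0,1,2,3} | out {0,3} | ==

Converged values:
  [0] {0,1,2,3}
  [1] {0,2,3}
  [2] {0,2}
  [3] {0,3}
  [4] {0,2,3}
  [5] {0,2,3}
  [6] {0,1,2,3}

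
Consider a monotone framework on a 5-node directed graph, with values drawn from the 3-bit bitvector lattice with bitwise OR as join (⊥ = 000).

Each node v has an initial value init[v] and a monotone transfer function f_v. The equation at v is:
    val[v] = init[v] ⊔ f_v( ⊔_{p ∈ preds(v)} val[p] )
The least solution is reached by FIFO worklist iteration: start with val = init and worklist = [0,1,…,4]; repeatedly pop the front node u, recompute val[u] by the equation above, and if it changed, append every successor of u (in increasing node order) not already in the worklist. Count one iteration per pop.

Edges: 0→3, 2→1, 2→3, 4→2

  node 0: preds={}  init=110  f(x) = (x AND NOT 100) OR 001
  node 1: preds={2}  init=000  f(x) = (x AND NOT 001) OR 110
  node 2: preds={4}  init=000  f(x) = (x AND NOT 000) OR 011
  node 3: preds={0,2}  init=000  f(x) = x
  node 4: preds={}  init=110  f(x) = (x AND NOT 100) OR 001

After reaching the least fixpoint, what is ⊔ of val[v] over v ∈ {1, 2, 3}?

111

Iteration log — 7 steps:
  step 1. node 0  ⊔preds=000  new=111  old=110  +wl: 
  step 2. node 1  ⊔preds=000  new=110  old=000  +wl: 
  step 3. node 2  ⊔preds=110  new=111  old=000  +wl: 1
  step 4. node 3  ⊔preds=111  new=111  old=000  +wl: 
  step 5. node 4  ⊔preds=000  new=111  old=110  +wl: 2
  step 6. node 1  ⊔preds=111  new=110  stable
  step 7. node 2  ⊔preds=111  new=111  stable

Least fixpoint reached:
  node 0: 111
  node 1: 110
  node 2: 111
  node 3: 111
  node 4: 111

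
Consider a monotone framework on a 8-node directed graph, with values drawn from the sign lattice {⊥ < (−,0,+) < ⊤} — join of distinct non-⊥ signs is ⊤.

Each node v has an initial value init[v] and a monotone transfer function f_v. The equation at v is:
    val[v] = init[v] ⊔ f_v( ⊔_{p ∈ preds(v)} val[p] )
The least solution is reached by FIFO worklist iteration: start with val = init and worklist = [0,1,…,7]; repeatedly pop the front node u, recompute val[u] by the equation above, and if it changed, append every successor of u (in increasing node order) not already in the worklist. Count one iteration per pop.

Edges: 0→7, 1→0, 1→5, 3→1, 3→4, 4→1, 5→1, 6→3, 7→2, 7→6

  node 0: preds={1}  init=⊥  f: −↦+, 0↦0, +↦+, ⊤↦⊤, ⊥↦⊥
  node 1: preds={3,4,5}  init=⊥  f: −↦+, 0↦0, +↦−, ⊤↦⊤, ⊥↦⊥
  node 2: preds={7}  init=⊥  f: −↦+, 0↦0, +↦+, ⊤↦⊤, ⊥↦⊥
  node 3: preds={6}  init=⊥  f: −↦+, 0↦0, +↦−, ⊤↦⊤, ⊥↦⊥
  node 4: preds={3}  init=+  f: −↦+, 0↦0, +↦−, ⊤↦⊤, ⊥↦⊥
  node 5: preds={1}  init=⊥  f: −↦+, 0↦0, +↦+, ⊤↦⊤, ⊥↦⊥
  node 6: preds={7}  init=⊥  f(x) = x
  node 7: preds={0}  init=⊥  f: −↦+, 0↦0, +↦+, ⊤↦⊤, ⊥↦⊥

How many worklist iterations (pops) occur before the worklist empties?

26

Iteration log — 26 steps:
  step 1. node 0  ⊔preds=⊥  new=⊥  stable
  step 2. node 1  ⊔preds=+  new=−  old=⊥  +wl: 0
  step 3. node 2  ⊔preds=⊥  new=⊥  stable
  step 4. node 3  ⊔preds=⊥  new=⊥  stable
  step 5. node 4  ⊔preds=⊥  new=+  stable
  step 6. node 5  ⊔preds=−  new=+  old=⊥  +wl: 1
  step 7. node 6  ⊔preds=⊥  new=⊥  stable
  step 8. node 7  ⊔preds=⊥  new=⊥  stable
  step 9. node 0  ⊔preds=−  new=+  old=⊥  +wl: 7
  step 10. node 1  ⊔preds=+  new=−  stable
  step 11. node 7  ⊔preds=+  new=+  old=⊥  +wl: 2,6
  step 12. node 2  ⊔preds=+  new=+  old=⊥  +wl: 
  step 13. node 6  ⊔preds=+  new=+  old=⊥  +wl: 3
  step 14. node 3  ⊔preds=+  new=−  old=⊥  +wl: 1,4
  step 15. node 1  ⊔preds=⊤  new=⊤  old=−  +wl: 0,5
  step 16. node 4  ⊔preds=−  new=+  stable
  step 17. node 0  ⊔preds=⊤  new=⊤  old=+  +wl: 7
  step 18. node 5  ⊔preds=⊤  new=⊤  old=+  +wl: 1
  step 19. node 7  ⊔preds=⊤  new=⊤  old=+  +wl: 2,6
  step 20. node 1  ⊔preds=⊤  new=⊤  stable
  step 21. node 2  ⊔preds=⊤  new=⊤  old=+  +wl: 
  step 22. node 6  ⊔preds=⊤  new=⊤  old=+  +wl: 3
  step 23. node 3  ⊔preds=⊤  new=⊤  old=−  +wl: 1,4
  step 24. node 1  ⊔preds=⊤  new=⊤  stable
  step 25. node 4  ⊔preds=⊤  new=⊤  old=+  +wl: 1
  step 26. node 1  ⊔preds=⊤  new=⊤  stable

Least fixpoint reached:
  node 0: ⊤
  node 1: ⊤
  node 2: ⊤
  node 3: ⊤
  node 4: ⊤
  node 5: ⊤
  node 6: ⊤
  node 7: ⊤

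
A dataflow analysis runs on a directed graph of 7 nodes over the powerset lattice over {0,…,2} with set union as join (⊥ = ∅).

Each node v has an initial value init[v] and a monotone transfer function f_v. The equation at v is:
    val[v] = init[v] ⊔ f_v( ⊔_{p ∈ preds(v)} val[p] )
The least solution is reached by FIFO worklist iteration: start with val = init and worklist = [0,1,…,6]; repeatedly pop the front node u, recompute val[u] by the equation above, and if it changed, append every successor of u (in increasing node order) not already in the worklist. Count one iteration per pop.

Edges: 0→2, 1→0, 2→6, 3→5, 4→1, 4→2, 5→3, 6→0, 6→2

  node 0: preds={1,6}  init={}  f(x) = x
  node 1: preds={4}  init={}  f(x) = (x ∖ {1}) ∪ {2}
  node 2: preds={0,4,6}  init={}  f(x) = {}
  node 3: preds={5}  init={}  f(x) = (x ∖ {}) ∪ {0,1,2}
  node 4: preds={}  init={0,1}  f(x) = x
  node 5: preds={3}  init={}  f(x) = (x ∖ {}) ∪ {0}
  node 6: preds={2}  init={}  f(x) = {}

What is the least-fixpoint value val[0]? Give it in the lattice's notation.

{0,2}

Trace (10 dequeues):
  [1] u=0 | in {} | out {} | ==
  [2] u=1 | in {0,1} | out {0,2} | prev {} | push {0}
  [3] u=2 | in {0,1} | out {} | ==
  [4] u=3 | in {} | out {0,1,2} | prev {} | push {}
  [5] u=4 | in {} | out {0,1} | ==
  [6] u=5 | in {0,1,2} | out {0,1,2} | prev {} | push {3}
  [7] u=6 | in {} | out {} | ==
  [8] u=0 | in {0,2} | out {0,2} | prev {} | push {2}
  [9] u=3 | in {0,1,2} | out {0,1,2} | ==
  [10] u=2 | in {0,1,2} | out {} | ==

Converged values:
  [0] {0,2}
  [1] {0,2}
  [2] {}
  [3] {0,1,2}
  [4] {0,1}
  [5] {0,1,2}
  [6] {}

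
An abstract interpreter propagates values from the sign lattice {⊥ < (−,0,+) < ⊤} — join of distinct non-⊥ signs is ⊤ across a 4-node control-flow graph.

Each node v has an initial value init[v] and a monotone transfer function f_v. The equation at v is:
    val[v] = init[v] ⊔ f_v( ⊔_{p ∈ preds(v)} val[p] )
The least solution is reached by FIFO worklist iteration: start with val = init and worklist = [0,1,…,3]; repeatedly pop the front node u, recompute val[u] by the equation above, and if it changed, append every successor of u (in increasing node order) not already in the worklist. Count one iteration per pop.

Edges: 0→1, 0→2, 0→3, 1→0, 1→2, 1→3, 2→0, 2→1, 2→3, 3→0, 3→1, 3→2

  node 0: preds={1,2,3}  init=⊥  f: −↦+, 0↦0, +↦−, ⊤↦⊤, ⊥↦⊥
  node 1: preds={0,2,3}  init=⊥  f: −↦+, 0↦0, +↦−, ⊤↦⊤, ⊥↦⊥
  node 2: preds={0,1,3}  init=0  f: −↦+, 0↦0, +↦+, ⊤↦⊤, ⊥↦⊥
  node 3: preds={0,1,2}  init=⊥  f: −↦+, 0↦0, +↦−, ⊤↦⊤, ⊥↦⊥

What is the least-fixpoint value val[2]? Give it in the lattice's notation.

0

Trace (7 dequeues):
  [1] u=0 | in 0 | out 0 | prev ⊥ | push {}
  [2] u=1 | in 0 | out 0 | prev ⊥ | push {0}
  [3] u=2 | in 0 | out 0 | ==
  [4] u=3 | in 0 | out 0 | prev ⊥ | push {1,2}
  [5] u=0 | in 0 | out 0 | ==
  [6] u=1 | in 0 | out 0 | ==
  [7] u=2 | in 0 | out 0 | ==

Converged values:
  [0] 0
  [1] 0
  [2] 0
  [3] 0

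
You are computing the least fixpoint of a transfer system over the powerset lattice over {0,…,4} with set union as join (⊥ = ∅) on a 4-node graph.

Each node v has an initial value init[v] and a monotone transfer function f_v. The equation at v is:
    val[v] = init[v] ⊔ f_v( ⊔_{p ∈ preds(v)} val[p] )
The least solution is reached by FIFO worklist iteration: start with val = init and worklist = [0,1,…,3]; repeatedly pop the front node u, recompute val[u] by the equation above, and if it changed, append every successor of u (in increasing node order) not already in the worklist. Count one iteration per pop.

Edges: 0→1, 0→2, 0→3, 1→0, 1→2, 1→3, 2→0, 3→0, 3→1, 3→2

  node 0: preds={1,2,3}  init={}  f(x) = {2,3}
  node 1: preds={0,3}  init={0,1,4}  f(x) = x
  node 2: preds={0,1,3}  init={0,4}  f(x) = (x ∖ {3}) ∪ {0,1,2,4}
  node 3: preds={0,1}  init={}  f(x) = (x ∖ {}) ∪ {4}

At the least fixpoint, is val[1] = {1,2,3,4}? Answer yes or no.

Trace (7 dequeues):
  [1] u=0 | in {0,1,4} | out {2,3} | prev {} | push {}
  [2] u=1 | in {2,3} | out {0,1,2,3,4} | prev {0,1,4} | push {0}
  [3] u=2 | in {0,1,2,3,4} | out {0,1,2,4} | prev {0,4} | push {}
  [4] u=3 | in {0,1,2,3,4} | out {0,1,2,3,4} | prev {} | push {1,2}
  [5] u=0 | in {0,1,2,3,4} | out {2,3} | ==
  [6] u=1 | in {0,1,2,3,4} | out {0,1,2,3,4} | ==
  [7] u=2 | in {0,1,2,3,4} | out {0,1,2,4} | ==

Converged values:
  [0] {2,3}
  [1] {0,1,2,3,4}
  [2] {0,1,2,4}
  [3] {0,1,2,3,4}

no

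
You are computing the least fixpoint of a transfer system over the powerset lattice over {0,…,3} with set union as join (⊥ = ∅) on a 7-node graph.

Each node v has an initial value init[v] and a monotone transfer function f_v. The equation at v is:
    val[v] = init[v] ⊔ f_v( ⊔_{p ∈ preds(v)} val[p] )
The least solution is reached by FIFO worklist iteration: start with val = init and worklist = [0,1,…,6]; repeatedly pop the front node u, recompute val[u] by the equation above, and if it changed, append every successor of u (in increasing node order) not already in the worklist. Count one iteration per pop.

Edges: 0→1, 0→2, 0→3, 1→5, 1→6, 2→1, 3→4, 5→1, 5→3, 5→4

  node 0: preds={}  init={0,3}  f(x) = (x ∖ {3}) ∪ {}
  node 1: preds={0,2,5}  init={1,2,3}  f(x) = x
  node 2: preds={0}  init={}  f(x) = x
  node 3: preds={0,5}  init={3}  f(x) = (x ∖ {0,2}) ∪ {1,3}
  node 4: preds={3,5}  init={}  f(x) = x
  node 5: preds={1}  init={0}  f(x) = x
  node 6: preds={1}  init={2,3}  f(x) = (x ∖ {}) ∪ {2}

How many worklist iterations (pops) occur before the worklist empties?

Iteration log — 10 steps:
  step 1. node 0  ⊔preds={}  new={0,3}  stable
  step 2. node 1  ⊔preds={0,3}  new={0,1,2,3}  old={1,2,3}  +wl: 
  step 3. node 2  ⊔preds={0,3}  new={0,3}  old={}  +wl: 1
  step 4. node 3  ⊔preds={0,3}  new={1,3}  old={3}  +wl: 
  step 5. node 4  ⊔preds={0,1,3}  new={0,1,3}  old={}  +wl: 
  step 6. node 5  ⊔preds={0,1,2,3}  new={0,1,2,3}  old={0}  +wl: 3,4
  step 7. node 6  ⊔preds={0,1,2,3}  new={0,1,2,3}  old={2,3}  +wl: 
  step 8. node 1  ⊔preds={0,1,2,3}  new={0,1,2,3}  stable
  step 9. node 3  ⊔preds={0,1,2,3}  new={1,3}  stable
  step 10. node 4  ⊔preds={0,1,2,3}  new={0,1,2,3}  old={0,1,3}  +wl: 

Least fixpoint reached:
  node 0: {0,3}
  node 1: {0,1,2,3}
  node 2: {0,3}
  node 3: {1,3}
  node 4: {0,1,2,3}
  node 5: {0,1,2,3}
  node 6: {0,1,2,3}

10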